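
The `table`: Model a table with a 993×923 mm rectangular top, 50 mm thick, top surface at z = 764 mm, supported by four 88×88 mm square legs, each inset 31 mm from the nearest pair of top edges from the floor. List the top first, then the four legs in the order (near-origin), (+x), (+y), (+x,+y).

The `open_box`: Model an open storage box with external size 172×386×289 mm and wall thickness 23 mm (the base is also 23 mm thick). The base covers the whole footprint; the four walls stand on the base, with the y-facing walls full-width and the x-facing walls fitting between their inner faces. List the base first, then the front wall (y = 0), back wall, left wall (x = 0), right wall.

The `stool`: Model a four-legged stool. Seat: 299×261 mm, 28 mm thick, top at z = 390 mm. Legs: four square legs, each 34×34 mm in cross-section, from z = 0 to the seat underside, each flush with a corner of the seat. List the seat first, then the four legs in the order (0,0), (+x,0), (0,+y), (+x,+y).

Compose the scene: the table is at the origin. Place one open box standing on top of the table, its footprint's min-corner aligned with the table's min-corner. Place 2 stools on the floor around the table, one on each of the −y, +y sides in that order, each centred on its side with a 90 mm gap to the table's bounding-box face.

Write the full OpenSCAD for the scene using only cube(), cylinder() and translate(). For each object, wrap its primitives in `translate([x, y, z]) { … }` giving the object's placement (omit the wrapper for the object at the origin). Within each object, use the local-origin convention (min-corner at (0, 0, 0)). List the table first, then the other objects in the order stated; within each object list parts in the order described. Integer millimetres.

translate([0, 0, 714]) cube([993, 923, 50]);
translate([31, 31, 0]) cube([88, 88, 714]);
translate([874, 31, 0]) cube([88, 88, 714]);
translate([31, 804, 0]) cube([88, 88, 714]);
translate([874, 804, 0]) cube([88, 88, 714]);
translate([0, 0, 764]) {
  cube([172, 386, 23]);
  translate([0, 0, 23]) cube([172, 23, 266]);
  translate([0, 363, 23]) cube([172, 23, 266]);
  translate([0, 23, 23]) cube([23, 340, 266]);
  translate([149, 23, 23]) cube([23, 340, 266]);
}
translate([347, -351, 0]) {
  translate([0, 0, 362]) cube([299, 261, 28]);
  cube([34, 34, 362]);
  translate([265, 0, 0]) cube([34, 34, 362]);
  translate([0, 227, 0]) cube([34, 34, 362]);
  translate([265, 227, 0]) cube([34, 34, 362]);
}
translate([347, 1013, 0]) {
  translate([0, 0, 362]) cube([299, 261, 28]);
  cube([34, 34, 362]);
  translate([265, 0, 0]) cube([34, 34, 362]);
  translate([0, 227, 0]) cube([34, 34, 362]);
  translate([265, 227, 0]) cube([34, 34, 362]);
}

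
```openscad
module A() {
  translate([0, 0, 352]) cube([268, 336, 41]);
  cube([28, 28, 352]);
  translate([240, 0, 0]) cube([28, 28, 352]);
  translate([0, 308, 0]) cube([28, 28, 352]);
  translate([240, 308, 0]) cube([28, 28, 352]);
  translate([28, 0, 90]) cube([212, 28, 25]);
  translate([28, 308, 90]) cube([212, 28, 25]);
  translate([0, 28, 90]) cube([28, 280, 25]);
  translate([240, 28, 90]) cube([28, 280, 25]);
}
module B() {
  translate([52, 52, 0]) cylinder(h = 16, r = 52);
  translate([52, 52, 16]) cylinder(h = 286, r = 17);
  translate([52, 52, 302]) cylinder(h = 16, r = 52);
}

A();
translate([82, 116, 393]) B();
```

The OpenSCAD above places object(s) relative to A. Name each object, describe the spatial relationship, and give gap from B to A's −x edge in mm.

A is a stool. B is a spool. The spool is on top of the stool, centred. The gap from the spool to the stool's −x edge is 82 mm.

The spool's min-x is at 82; the stool's min-x is 0; gap = 82 mm.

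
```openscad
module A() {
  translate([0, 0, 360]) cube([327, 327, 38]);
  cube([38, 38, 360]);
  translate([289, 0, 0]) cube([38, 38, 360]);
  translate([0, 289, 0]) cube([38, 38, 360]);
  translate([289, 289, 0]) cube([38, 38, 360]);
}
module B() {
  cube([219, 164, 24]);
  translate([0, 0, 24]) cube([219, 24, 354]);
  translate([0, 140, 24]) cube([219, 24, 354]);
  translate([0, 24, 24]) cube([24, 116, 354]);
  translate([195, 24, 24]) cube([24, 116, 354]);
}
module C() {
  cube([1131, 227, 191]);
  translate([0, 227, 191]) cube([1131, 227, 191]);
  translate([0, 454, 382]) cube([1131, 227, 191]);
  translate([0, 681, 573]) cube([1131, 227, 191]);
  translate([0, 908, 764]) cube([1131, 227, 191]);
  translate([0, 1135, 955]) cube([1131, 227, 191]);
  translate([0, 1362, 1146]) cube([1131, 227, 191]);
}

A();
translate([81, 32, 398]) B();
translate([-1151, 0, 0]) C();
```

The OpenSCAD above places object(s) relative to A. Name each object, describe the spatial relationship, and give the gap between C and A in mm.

A is a stool. B is an open box. C is a staircase. The open box is on top of the stool. The staircase is on the floor beside the stool on its −x side. The gap between the staircase and the stool is 20 mm.

The staircase's nearest face is 20 mm from the stool's −x face.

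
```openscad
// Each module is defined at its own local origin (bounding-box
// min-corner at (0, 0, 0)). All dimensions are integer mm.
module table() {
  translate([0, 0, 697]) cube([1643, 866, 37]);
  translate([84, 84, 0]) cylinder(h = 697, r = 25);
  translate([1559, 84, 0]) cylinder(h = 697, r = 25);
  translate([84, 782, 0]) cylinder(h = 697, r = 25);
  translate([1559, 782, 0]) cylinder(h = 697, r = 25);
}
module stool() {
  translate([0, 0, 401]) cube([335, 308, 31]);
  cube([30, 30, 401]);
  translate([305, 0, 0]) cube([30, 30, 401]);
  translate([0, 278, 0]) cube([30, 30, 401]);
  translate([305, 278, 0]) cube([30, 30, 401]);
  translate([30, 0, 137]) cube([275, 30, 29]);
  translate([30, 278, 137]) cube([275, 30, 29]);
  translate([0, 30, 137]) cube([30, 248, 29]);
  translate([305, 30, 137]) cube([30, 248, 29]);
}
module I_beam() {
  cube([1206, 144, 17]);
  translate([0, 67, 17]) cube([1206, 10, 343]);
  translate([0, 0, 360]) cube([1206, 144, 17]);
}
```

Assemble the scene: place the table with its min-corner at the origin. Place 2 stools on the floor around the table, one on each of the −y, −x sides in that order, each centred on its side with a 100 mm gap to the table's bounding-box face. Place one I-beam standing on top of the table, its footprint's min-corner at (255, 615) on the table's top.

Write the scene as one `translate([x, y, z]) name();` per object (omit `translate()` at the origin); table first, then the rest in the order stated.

table();
translate([654, -408, 0]) stool();
translate([-435, 279, 0]) stool();
translate([255, 615, 734]) I_beam();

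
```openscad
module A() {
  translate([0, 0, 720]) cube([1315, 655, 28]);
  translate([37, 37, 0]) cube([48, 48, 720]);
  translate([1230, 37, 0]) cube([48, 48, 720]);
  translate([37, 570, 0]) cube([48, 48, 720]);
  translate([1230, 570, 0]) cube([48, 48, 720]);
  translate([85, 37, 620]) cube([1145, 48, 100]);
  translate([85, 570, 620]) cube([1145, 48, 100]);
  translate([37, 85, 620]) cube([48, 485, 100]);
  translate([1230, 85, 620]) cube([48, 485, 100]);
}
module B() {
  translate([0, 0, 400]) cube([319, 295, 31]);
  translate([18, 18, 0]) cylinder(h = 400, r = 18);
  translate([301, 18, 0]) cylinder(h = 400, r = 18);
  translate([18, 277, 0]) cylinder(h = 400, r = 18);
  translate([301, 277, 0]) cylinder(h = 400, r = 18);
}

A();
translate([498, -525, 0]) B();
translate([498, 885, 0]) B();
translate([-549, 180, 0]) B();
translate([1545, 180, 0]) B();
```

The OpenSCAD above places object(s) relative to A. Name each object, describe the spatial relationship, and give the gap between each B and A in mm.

A is a table. B is a stool. Four stools sit around the table at the −y, +y, −x, +x sides. The gap between each stool and the table is 230 mm.

Each stool's nearest face is 230 mm from the table's bounding box.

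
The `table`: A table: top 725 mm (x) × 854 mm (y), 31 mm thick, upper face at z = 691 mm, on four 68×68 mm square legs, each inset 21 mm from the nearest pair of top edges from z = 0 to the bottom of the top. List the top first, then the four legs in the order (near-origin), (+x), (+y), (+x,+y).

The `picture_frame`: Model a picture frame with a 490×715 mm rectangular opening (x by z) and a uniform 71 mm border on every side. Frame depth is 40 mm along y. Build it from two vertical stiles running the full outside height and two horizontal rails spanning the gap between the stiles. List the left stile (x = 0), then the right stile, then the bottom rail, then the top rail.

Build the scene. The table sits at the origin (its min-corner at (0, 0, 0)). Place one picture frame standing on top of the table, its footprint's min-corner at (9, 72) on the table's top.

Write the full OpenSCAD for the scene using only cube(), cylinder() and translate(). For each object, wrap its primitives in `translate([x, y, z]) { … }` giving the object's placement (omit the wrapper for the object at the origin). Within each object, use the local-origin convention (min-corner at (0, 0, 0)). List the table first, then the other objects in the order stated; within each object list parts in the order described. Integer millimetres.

translate([0, 0, 660]) cube([725, 854, 31]);
translate([21, 21, 0]) cube([68, 68, 660]);
translate([636, 21, 0]) cube([68, 68, 660]);
translate([21, 765, 0]) cube([68, 68, 660]);
translate([636, 765, 0]) cube([68, 68, 660]);
translate([9, 72, 691]) {
  cube([71, 40, 857]);
  translate([561, 0, 0]) cube([71, 40, 857]);
  translate([71, 0, 0]) cube([490, 40, 71]);
  translate([71, 0, 786]) cube([490, 40, 71]);
}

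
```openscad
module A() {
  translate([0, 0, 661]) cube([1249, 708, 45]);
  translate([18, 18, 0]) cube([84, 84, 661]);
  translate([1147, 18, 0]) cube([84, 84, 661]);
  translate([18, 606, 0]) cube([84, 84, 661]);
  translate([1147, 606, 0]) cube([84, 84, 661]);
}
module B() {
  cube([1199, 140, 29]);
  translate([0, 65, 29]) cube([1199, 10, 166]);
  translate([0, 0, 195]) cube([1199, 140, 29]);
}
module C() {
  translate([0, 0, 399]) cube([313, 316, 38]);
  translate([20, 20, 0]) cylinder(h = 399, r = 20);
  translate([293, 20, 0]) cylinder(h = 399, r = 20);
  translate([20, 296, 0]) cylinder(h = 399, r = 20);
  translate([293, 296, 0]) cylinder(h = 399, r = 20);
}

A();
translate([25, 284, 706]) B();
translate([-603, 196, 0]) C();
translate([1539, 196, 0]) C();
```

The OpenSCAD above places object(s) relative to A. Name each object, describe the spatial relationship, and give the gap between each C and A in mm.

A is a table. B is an I-beam. C is a stool. The I-beam is on top of the table, centred. Two stools sit around the table at the −x, +x sides. The gap between each stool and the table is 290 mm.

Each stool's nearest face is 290 mm from the table's bounding box.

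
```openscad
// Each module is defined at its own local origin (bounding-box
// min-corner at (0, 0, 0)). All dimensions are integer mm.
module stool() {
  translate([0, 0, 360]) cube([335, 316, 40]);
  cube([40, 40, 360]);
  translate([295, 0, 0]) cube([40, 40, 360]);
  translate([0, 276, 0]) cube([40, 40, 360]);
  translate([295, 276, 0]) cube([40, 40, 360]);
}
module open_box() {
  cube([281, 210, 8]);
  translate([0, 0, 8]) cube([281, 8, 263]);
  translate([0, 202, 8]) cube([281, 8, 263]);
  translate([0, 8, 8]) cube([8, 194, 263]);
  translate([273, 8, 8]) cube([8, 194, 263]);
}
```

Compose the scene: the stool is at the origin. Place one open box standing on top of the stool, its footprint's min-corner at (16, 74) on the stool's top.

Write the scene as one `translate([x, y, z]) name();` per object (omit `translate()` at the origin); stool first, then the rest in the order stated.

stool();
translate([16, 74, 400]) open_box();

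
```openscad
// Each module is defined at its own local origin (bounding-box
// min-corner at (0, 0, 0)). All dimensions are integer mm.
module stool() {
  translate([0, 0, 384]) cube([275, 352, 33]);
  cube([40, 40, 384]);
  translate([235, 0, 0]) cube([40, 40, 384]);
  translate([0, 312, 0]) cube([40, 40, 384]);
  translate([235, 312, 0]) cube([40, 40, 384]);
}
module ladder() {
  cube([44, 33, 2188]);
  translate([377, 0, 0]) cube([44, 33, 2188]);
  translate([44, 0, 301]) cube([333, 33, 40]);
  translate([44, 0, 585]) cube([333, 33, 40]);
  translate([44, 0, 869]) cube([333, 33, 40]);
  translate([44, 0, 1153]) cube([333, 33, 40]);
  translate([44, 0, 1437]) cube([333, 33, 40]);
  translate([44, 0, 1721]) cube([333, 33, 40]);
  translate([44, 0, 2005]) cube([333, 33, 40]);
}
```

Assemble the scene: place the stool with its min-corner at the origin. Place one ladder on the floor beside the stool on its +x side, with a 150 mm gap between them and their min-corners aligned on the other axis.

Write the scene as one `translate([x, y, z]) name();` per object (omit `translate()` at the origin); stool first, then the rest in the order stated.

stool();
translate([425, 0, 0]) ladder();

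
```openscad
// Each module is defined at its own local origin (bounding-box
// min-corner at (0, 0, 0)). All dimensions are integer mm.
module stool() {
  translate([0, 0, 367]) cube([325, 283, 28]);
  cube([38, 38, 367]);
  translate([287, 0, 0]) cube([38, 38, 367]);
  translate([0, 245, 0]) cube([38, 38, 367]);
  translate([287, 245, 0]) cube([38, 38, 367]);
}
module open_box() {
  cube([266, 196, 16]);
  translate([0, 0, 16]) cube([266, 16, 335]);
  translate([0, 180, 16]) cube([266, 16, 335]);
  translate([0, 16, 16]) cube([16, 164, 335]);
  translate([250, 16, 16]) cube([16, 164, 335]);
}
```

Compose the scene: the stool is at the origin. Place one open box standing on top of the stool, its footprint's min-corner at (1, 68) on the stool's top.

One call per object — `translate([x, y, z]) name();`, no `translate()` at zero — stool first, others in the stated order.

stool();
translate([1, 68, 395]) open_box();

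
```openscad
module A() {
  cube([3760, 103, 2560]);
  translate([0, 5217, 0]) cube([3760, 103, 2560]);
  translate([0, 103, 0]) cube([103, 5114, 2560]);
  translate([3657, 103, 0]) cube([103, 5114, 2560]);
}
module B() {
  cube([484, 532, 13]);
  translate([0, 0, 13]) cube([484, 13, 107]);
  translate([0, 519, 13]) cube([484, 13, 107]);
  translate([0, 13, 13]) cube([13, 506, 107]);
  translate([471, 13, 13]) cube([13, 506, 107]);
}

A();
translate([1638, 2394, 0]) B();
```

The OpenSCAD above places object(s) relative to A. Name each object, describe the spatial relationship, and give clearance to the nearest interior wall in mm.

Clearances: x = 1535, y = 2291; minimum 1535 mm.

A is a house frame. B is an open box. The open box sits inside the house frame, centred. The clearance to the nearest interior wall is 1535 mm.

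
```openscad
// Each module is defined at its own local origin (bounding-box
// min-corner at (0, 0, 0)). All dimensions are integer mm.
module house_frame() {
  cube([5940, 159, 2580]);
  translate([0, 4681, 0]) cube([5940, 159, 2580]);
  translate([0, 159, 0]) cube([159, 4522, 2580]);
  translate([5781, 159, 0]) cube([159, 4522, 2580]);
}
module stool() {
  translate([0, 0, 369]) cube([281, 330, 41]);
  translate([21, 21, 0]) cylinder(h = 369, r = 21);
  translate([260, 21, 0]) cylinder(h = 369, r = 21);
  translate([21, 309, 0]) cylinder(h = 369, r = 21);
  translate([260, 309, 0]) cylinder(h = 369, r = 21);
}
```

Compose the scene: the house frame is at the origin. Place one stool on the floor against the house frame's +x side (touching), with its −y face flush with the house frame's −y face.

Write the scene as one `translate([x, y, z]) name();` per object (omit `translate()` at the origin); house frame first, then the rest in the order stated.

house_frame();
translate([5940, 0, 0]) stool();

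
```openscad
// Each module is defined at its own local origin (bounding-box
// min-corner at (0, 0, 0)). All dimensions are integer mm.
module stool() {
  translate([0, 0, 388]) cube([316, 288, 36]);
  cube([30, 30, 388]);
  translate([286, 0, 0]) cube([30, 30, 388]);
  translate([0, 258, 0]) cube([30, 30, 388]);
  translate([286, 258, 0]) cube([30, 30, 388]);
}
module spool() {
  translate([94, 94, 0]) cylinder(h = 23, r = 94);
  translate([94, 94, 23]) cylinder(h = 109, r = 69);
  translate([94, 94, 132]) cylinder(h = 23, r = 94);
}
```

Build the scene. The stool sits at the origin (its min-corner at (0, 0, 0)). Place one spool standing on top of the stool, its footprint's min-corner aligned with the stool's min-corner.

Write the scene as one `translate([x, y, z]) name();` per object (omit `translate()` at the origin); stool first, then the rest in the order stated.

stool();
translate([0, 0, 424]) spool();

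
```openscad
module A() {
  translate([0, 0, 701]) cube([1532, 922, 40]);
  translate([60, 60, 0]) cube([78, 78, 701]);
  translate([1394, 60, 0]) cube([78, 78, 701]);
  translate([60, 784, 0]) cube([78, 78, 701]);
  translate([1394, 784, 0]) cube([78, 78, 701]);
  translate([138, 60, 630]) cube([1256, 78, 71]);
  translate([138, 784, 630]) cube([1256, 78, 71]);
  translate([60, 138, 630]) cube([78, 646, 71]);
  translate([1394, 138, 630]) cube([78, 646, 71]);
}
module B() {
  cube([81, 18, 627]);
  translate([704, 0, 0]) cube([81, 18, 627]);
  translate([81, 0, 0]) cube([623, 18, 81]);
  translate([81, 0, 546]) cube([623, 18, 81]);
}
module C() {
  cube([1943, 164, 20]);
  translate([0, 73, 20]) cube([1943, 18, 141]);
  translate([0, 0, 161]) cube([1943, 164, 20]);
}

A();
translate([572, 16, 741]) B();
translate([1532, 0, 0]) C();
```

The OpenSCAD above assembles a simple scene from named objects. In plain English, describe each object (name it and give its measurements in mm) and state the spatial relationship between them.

A is a rectangular dining table. The top is 1532×922×40 mm with its upper surface at z = 741 mm. It stands on four 78×78 mm square legs, each inset 60 mm from the nearest pair of top edges, running from the floor to the underside of the top. Four apron rails, 78 mm thick and 71 mm tall, run between adjacent legs with their top edges flush with the underside of the top and their outer faces flush with the legs' outer faces.

B is a rectangular picture frame lying in the x–z plane (depth along y). The opening is 623 mm wide (x) by 465 mm tall (z), surrounded by a border 81 mm wide on all four sides. The frame is 18 mm deep and is made of two full-height vertical stiles with two horizontal rails fitted between them.

C is an I-beam lying along x, 1943 mm long. Overall section height 181 mm. Two flanges 164 mm wide (y) and 20 mm thick, one on the floor and one at the top; a web 18 mm thick runs between them, centred on the flange width.

The picture frame is on top of the table. The I-beam is against the table's +x side, with their −y faces flush.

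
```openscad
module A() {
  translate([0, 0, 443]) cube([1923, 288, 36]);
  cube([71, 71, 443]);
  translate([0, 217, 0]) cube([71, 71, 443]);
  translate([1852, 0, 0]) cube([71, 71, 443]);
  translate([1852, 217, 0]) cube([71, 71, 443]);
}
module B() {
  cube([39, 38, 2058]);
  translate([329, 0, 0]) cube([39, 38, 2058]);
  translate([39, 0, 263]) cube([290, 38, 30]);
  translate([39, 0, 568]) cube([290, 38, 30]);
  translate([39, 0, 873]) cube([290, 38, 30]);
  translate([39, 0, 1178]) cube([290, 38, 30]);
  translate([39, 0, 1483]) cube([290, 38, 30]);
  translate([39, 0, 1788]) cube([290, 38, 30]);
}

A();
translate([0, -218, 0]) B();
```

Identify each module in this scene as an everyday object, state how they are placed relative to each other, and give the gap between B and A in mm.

A is a bench. B is a ladder. The ladder is on the floor beside the bench on its −y side. The gap between the ladder and the bench is 180 mm.

The ladder's nearest face is 180 mm from the bench's −y face.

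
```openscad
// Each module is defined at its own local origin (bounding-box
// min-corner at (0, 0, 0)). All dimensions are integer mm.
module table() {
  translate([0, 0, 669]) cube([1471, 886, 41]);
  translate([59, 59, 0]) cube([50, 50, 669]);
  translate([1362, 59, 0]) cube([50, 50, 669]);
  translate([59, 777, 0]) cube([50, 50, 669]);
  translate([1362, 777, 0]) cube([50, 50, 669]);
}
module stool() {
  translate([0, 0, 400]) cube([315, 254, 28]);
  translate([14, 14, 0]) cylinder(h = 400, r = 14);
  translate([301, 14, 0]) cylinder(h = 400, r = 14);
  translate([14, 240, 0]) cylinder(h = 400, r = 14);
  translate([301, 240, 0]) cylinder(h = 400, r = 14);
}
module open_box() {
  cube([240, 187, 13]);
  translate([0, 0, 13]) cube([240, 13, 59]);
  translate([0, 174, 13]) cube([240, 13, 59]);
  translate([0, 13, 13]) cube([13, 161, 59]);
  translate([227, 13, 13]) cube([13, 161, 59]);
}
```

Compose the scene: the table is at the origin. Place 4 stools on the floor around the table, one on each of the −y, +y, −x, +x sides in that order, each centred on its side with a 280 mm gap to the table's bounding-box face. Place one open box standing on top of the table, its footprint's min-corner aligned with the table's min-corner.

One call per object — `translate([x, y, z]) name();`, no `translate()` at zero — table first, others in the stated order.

table();
translate([578, -534, 0]) stool();
translate([578, 1166, 0]) stool();
translate([-595, 316, 0]) stool();
translate([1751, 316, 0]) stool();
translate([0, 0, 710]) open_box();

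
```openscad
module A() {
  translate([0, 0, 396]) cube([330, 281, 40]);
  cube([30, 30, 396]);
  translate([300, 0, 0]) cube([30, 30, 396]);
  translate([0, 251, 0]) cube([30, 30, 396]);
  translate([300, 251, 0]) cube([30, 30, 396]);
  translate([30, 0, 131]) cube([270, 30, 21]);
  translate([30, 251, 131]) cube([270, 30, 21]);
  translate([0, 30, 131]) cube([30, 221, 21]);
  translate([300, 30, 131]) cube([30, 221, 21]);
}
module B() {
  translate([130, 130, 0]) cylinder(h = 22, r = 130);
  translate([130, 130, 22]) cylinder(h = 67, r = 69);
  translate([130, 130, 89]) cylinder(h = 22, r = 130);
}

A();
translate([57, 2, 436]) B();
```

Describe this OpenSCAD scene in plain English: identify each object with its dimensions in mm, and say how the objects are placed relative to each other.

A is a simple wooden stool: a rectangular seat 330 mm (x) by 281 mm (y), 40 mm thick, top face at z = 436 mm, on four square legs, each 30×30 mm in cross-section. The legs rest on z = 0, each flush with a corner of the seat. Four stretchers, 30 mm wide and 21 mm tall, connect adjacent legs with their undersides at z = 131 mm, each running between the inner faces of the legs it joins and aligned with the legs' outer faces on the other axis.

B is a spool: two coaxial disc flanges of radius 130 mm and thickness 22 mm, joined by a core cylinder of radius 69 mm and height 67 mm. The lower flange rests on z = 0 and the three cylinders share a vertical axis.

The spool is on top of the stool.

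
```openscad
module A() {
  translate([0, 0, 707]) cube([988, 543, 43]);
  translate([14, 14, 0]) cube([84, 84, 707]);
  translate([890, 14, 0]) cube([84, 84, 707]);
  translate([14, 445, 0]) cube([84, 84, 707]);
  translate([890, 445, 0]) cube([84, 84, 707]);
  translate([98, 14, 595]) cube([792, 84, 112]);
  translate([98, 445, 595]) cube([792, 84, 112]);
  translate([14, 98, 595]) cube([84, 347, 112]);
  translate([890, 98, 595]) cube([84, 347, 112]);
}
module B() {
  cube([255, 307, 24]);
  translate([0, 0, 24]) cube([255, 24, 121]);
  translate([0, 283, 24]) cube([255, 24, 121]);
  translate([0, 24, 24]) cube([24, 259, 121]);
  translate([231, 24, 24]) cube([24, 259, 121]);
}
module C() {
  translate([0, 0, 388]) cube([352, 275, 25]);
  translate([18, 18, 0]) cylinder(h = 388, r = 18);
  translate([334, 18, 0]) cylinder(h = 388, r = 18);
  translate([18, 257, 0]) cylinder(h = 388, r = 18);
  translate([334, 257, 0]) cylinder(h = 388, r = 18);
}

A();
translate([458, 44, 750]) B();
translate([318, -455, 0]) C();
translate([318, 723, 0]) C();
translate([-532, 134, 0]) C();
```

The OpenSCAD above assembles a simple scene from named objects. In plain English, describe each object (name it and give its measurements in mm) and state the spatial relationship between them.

A is a table with a 988×543 mm rectangular top, 43 mm thick, top surface at z = 750 mm, supported by four 84×84 mm square legs, each inset 14 mm from the nearest pair of top edges, running from the floor. Four apron rails, 84 mm thick and 112 mm tall, run between adjacent legs with their top edges flush with the underside of the top and their outer faces flush with the legs' outer faces.

B is an open-topped rectangular box: outside dimensions 255×307×145 mm, with a uniform wall and base thickness of 24 mm. The base is a full 255×307 slab on the floor; four walls sit on top of the base. The front and back walls (the −y and +y sides) span the full width; the two side walls fit between them.

C is a four-legged stool. The seat is a 352×275×25 mm slab whose top surface is at z = 413 mm; four round legs, each 36 mm in diameter, run from the floor (z = 0) to the underside of the seat, each leg's axis is inset half a diameter from the nearest pair of seat edges (so the leg's bounding box is flush with the corner).

The open box is on top of the table. Three stools sit around the table at the −y, +y, −x sides.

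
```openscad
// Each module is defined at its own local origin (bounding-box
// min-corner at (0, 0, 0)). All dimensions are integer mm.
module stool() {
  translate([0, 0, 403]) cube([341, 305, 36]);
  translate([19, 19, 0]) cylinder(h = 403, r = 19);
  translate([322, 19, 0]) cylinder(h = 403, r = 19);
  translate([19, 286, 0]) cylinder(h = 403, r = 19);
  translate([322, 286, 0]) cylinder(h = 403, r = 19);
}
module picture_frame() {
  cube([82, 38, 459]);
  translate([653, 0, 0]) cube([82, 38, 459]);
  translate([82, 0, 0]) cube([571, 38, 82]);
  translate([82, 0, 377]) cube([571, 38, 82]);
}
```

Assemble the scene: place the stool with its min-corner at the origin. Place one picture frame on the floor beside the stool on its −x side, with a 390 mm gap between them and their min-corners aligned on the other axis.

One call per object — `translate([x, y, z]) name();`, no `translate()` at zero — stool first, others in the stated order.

stool();
translate([-1125, 0, 0]) picture_frame();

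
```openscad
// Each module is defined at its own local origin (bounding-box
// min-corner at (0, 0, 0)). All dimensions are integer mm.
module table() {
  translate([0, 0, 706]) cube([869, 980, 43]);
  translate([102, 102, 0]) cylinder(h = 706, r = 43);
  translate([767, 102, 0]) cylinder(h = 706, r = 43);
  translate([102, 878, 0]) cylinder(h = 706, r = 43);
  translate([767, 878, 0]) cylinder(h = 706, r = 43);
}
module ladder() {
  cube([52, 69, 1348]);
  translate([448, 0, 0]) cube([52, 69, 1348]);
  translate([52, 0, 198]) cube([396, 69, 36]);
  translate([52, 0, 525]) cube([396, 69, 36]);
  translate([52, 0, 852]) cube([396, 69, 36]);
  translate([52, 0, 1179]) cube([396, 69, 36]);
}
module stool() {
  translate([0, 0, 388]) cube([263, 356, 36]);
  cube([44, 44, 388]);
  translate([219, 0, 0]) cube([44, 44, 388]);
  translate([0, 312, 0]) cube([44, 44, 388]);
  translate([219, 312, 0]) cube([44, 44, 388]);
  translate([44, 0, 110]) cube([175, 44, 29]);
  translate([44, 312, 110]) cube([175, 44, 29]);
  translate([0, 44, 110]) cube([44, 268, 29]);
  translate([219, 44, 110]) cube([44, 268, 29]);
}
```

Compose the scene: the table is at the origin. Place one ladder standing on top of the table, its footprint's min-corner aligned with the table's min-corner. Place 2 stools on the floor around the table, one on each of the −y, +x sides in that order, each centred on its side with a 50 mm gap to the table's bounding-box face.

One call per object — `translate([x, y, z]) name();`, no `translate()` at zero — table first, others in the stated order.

table();
translate([0, 0, 749]) ladder();
translate([303, -406, 0]) stool();
translate([919, 312, 0]) stool();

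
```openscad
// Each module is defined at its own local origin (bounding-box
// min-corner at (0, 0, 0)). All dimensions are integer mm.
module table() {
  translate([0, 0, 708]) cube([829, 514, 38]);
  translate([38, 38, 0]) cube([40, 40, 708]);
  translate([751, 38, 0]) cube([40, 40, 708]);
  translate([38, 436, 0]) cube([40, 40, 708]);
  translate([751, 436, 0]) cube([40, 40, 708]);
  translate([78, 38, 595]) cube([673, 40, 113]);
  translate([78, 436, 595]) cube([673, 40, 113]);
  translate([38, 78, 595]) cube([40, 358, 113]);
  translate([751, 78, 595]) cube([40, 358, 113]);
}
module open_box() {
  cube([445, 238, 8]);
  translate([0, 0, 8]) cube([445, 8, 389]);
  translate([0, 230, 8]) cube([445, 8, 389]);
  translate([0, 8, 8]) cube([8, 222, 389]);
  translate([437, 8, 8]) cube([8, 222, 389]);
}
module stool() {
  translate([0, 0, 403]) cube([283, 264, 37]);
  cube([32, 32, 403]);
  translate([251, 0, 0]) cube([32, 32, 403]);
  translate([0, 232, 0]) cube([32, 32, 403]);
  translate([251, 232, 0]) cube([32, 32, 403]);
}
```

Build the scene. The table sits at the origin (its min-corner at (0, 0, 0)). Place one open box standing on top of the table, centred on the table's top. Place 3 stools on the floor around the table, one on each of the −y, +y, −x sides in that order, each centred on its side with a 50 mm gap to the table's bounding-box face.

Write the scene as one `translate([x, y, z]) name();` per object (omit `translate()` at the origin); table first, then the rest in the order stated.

table();
translate([192, 138, 746]) open_box();
translate([273, -314, 0]) stool();
translate([273, 564, 0]) stool();
translate([-333, 125, 0]) stool();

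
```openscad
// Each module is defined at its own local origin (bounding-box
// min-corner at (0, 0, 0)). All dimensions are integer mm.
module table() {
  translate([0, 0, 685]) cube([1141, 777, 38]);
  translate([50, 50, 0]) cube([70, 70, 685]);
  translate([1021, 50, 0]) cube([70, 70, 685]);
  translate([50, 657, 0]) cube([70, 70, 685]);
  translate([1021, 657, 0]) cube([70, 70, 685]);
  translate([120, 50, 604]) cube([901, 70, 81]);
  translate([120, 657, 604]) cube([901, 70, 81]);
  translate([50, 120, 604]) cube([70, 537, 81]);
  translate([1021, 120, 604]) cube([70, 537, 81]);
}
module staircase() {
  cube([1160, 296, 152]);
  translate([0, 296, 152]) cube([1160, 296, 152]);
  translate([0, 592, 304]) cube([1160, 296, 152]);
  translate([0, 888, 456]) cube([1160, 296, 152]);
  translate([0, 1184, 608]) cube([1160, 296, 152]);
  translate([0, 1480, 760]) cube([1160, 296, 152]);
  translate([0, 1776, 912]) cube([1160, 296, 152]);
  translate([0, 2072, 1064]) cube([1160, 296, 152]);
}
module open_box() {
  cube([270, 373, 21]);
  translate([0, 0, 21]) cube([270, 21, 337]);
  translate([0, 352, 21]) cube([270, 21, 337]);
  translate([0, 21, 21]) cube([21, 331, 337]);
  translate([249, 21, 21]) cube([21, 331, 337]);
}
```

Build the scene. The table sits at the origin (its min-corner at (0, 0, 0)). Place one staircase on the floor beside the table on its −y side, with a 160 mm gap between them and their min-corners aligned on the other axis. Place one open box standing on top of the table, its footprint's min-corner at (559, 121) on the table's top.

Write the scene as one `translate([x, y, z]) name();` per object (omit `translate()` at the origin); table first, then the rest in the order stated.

table();
translate([0, -2528, 0]) staircase();
translate([559, 121, 723]) open_box();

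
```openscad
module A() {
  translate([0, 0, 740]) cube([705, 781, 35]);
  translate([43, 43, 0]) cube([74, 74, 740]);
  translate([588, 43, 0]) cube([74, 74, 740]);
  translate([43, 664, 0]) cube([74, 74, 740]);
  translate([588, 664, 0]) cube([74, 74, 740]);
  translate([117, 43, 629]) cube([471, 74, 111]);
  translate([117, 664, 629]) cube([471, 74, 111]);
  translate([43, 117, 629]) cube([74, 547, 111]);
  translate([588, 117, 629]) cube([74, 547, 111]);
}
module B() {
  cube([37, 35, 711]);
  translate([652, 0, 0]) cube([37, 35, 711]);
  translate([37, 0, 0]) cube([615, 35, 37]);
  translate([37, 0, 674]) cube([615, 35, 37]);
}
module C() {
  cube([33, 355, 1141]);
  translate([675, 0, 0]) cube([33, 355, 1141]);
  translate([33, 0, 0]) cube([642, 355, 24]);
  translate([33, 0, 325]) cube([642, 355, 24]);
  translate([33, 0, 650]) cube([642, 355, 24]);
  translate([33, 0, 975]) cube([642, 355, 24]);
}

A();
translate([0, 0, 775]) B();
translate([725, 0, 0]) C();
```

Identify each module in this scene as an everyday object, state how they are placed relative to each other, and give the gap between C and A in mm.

The bookshelf's nearest face is 20 mm from the table's +x face.

A is a table. B is a picture frame. C is a bookshelf. The picture frame is on top of the table. The bookshelf is on the floor beside the table on its +x side. The gap between the bookshelf and the table is 20 mm.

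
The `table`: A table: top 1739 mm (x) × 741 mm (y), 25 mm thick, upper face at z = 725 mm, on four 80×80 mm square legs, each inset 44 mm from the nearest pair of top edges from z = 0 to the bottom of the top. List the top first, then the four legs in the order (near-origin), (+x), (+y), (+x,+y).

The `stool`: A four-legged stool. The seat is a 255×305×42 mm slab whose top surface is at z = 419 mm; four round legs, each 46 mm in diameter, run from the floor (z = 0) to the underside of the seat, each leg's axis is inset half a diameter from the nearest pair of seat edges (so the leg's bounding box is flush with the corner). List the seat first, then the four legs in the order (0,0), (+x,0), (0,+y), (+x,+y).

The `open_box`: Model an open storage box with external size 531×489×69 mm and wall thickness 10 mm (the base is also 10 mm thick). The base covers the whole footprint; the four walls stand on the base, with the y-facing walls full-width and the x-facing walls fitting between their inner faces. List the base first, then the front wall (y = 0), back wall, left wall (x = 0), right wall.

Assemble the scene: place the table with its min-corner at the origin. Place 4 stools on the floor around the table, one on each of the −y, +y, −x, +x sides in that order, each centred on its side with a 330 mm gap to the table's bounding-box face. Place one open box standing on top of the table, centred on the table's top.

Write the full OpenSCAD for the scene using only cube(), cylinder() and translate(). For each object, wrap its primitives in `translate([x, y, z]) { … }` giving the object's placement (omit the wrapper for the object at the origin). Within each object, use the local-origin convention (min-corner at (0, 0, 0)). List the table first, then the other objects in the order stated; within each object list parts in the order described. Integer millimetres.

translate([0, 0, 700]) cube([1739, 741, 25]);
translate([44, 44, 0]) cube([80, 80, 700]);
translate([1615, 44, 0]) cube([80, 80, 700]);
translate([44, 617, 0]) cube([80, 80, 700]);
translate([1615, 617, 0]) cube([80, 80, 700]);
translate([742, -635, 0]) {
  translate([0, 0, 377]) cube([255, 305, 42]);
  translate([23, 23, 0]) cylinder(h = 377, r = 23);
  translate([232, 23, 0]) cylinder(h = 377, r = 23);
  translate([23, 282, 0]) cylinder(h = 377, r = 23);
  translate([232, 282, 0]) cylinder(h = 377, r = 23);
}
translate([742, 1071, 0]) {
  translate([0, 0, 377]) cube([255, 305, 42]);
  translate([23, 23, 0]) cylinder(h = 377, r = 23);
  translate([232, 23, 0]) cylinder(h = 377, r = 23);
  translate([23, 282, 0]) cylinder(h = 377, r = 23);
  translate([232, 282, 0]) cylinder(h = 377, r = 23);
}
translate([-585, 218, 0]) {
  translate([0, 0, 377]) cube([255, 305, 42]);
  translate([23, 23, 0]) cylinder(h = 377, r = 23);
  translate([232, 23, 0]) cylinder(h = 377, r = 23);
  translate([23, 282, 0]) cylinder(h = 377, r = 23);
  translate([232, 282, 0]) cylinder(h = 377, r = 23);
}
translate([2069, 218, 0]) {
  translate([0, 0, 377]) cube([255, 305, 42]);
  translate([23, 23, 0]) cylinder(h = 377, r = 23);
  translate([232, 23, 0]) cylinder(h = 377, r = 23);
  translate([23, 282, 0]) cylinder(h = 377, r = 23);
  translate([232, 282, 0]) cylinder(h = 377, r = 23);
}
translate([604, 126, 725]) {
  cube([531, 489, 10]);
  translate([0, 0, 10]) cube([531, 10, 59]);
  translate([0, 479, 10]) cube([531, 10, 59]);
  translate([0, 10, 10]) cube([10, 469, 59]);
  translate([521, 10, 10]) cube([10, 469, 59]);
}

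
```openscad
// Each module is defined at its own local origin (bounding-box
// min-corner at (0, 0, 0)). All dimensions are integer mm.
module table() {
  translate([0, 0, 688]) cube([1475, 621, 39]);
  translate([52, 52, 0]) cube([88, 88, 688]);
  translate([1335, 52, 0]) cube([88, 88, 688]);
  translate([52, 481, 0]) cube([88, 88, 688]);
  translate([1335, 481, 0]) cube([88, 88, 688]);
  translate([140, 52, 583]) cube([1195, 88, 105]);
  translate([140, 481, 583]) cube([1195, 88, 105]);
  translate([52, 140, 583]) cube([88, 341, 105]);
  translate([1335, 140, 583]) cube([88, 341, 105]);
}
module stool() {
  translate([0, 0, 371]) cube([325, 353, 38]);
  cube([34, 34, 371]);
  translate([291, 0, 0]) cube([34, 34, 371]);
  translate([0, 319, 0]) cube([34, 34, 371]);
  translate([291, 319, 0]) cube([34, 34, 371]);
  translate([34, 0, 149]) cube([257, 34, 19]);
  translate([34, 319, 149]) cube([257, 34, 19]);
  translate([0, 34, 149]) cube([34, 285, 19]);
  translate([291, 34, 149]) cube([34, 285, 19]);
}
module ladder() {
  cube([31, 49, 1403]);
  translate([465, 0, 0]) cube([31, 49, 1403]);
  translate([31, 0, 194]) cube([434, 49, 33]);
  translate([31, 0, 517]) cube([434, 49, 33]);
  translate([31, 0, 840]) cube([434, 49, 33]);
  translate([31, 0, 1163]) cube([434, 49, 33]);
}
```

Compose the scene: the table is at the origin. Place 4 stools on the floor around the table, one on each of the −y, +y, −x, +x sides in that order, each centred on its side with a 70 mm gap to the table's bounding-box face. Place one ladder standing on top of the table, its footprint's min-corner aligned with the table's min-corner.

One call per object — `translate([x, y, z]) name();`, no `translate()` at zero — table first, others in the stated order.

table();
translate([575, -423, 0]) stool();
translate([575, 691, 0]) stool();
translate([-395, 134, 0]) stool();
translate([1545, 134, 0]) stool();
translate([0, 0, 727]) ladder();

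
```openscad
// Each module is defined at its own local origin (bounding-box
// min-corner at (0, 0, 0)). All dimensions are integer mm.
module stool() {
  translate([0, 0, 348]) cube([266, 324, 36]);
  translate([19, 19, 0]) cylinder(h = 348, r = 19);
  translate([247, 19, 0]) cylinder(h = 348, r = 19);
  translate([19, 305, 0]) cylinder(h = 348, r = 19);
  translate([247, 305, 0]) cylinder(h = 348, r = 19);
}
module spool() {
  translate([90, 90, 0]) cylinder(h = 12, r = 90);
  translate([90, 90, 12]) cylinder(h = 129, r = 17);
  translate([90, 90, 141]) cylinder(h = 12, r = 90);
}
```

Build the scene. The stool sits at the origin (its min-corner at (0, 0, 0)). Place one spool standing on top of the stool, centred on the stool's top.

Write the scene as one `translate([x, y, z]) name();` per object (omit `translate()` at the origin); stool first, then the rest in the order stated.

stool();
translate([43, 72, 384]) spool();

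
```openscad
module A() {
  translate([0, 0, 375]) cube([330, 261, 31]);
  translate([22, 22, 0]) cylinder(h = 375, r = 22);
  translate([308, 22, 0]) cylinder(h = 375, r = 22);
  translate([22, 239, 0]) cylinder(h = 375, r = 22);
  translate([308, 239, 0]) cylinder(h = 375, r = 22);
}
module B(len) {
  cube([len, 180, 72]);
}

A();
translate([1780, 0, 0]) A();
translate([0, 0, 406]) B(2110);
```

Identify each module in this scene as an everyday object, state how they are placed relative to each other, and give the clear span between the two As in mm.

Second stool starts at x = 1780; first ends at x = 330; clear span = 1780 − 330 = 1450 mm.

A is a stool. B is a beam. A beam spans the tops of two stools. The clear span between the two stools is 1450 mm.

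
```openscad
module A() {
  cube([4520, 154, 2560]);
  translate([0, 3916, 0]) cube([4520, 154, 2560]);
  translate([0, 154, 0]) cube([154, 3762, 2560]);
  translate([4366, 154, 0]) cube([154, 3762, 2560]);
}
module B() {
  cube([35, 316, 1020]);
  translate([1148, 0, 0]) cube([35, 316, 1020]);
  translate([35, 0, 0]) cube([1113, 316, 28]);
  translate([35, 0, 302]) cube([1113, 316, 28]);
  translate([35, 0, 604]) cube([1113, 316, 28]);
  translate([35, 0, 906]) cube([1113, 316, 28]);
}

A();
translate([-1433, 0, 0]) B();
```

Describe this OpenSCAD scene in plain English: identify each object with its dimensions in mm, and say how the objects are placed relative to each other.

A is the wall frame of a small rectangular building: four walls, each 2560 mm tall and 154 mm thick, enclosing a footprint 4520 mm (x) by 4070 mm (y) outside-to-outside, with no floor or roof. The front and back walls (the −y and +y sides) span the full width; the two side walls fit between them.

B is an open bookshelf. Two side panels, each 35 mm thick, 316 mm deep and 1020 mm tall, stand 1183 mm apart (outside-to-outside). Between them sit 4 shelves, each 28 mm thick and 316 mm deep, spanning the full gap between the sides. The bottom shelf rests on the floor (its underside at z = 0) and the clear gap between one shelf's top and the next shelf's underside is 274 mm.

The bookshelf is on the floor beside the house frame on its −x side.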